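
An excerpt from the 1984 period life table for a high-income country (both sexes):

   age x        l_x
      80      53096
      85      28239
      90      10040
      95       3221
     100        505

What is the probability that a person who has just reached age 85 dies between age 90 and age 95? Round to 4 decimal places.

0.2415

We want 5|5q85 = (l_90 − l_95)/l_85.
This is the probability of reaching 90 but not 95, conditional on being alive at 85: (l_90 − l_95) / l_85.
= (10040 − 3221) / 28239 = 6819 / 28239 = 0.241475.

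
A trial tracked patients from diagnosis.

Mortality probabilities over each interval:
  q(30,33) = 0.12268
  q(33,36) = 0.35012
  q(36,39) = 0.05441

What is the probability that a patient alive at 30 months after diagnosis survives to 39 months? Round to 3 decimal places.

Survival from 30 to 39 is the product of surviving each interval: (1 − 0.12268) × (1 − 0.35012) × (1 − 0.05441).
= 0.87732 × 0.64988 × 0.94559 = 0.539131.

0.539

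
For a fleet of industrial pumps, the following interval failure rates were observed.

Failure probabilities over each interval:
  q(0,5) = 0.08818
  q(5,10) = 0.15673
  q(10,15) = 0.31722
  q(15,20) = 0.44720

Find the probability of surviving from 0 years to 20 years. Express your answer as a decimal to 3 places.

0.290

The overall survival probability is (1 − 0.08818) × (1 − 0.15673) × (1 − 0.31722) × (1 − 0.44720).
= 0.91182 × 0.84327 × 0.68278 × 0.55280 = 0.290218.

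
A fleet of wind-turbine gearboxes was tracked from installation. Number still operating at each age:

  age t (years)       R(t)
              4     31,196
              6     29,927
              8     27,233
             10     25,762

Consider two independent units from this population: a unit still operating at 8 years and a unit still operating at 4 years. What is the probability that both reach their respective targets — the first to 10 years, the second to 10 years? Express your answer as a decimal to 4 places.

0.7812

p₁ = R(10)/R(8) = 25,762/27,233 = 0.945985; p₂ = R(10)/R(4) = 25,762/31,196 = 0.825811.
P(both) = p₁ × p₂ = 0.945985 × 0.825811 = 0.781205.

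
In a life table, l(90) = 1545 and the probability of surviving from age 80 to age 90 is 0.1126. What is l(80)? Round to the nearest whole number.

l(80) = l(90) / p = 1545 / 0.1126 = 13721.

13721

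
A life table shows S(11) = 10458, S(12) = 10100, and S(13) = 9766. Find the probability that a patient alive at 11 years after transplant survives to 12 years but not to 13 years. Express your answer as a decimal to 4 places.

This is the probability of reaching 12 but not 13, conditional on being alive at 11: (S(12) − S(13)) / S(11).
= (10100 − 9766) / 10458 = 334 / 10458 = 0.031937.

0.0319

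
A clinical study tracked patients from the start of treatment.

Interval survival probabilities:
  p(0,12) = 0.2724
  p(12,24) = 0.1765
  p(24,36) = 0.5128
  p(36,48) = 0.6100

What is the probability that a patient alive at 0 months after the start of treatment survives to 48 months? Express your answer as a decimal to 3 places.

0.015

Chaining the interval survival probabilities: 0.2724 × 0.1765 × 0.5128 × 0.6100.
= 0.015039.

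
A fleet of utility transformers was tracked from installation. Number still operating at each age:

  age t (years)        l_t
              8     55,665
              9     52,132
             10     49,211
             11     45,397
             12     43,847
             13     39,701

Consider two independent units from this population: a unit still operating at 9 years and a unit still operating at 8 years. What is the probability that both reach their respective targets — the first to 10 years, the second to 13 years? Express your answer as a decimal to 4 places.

p₁ = l_10/l_9 = 49,211/52,132 = 0.943969; p₂ = l_13/l_8 = 39,701/55,665 = 0.713213.
P(both) = p₁ × p₂ = 0.943969 × 0.713213 = 0.673251.

0.6733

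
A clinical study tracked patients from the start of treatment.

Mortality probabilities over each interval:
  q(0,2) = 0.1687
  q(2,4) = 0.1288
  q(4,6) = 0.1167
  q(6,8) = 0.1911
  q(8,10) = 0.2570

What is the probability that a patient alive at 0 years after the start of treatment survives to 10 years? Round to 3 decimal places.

0.384

Survival from 0 to 10 is the product of surviving each interval: (1 − 0.1687) × (1 − 0.1288) × (1 − 0.1167) × (1 − 0.1911) × (1 − 0.2570).
= 0.8313 × 0.8712 × 0.8833 × 0.8089 × 0.7430 = 0.384474.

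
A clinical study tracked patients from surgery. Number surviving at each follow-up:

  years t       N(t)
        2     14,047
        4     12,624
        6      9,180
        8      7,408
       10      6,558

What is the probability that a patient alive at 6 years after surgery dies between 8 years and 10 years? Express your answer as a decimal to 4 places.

0.0926

This is the probability of reaching 8 but not 10, conditional on being alive at 6: (N(8) − N(10)) / N(6).
= (7,408 − 6,558) / 9,180 = 850 / 9,180 = 0.092593.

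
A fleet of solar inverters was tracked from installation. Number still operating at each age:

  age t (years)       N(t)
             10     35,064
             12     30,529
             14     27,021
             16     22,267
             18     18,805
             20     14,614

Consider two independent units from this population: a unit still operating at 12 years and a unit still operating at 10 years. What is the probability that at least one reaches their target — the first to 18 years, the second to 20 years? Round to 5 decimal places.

p₁ = N(18)/N(12) = 18,805/30,529 = 0.615972; p₂ = N(20)/N(10) = 14,614/35,064 = 0.416781.
P(at least one) = 1 − (1−p₁)(1−p₂) = 1 − 0.384028 × 0.583219 = 0.776028.

0.77603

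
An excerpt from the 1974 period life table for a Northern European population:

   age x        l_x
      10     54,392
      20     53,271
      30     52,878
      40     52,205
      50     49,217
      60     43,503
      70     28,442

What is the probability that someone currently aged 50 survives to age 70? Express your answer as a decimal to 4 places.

0.5779

The conditional survival probability is l_70/l_50 = 28,442/49,217 = 0.577890.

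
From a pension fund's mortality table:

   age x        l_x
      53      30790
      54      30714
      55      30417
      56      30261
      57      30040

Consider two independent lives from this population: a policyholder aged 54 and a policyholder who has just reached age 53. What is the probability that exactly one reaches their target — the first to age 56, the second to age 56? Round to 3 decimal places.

p₁ = l_56/l_54 = 30261/30714 = 0.985251; p₂ = l_56/l_53 = 30261/30790 = 0.982819.
P(exactly one) = p₁(1−p₂) + (1−p₁)p₂ = 0.016928 + 0.014496 = 0.031423.

0.031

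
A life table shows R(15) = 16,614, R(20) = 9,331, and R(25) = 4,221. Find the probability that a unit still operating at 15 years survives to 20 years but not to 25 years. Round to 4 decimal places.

This is the probability of reaching 20 but not 25, conditional on being operational at 15: (R(20) − R(25)) / R(15).
= (9,331 − 4,221) / 16,614 = 5,110 / 16,614 = 0.307572.

0.3076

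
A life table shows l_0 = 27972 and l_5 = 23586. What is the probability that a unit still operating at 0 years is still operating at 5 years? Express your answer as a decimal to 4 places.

0.8432

The conditional survival probability is l_5/l_0 = 23586/27972 = 0.843200.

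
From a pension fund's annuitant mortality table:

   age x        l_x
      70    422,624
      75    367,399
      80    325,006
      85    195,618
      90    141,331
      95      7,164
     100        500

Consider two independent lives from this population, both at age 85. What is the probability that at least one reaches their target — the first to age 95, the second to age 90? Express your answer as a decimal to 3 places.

p₁ = l_95/l_85 = 7,164/195,618 = 0.036622; p₂ = l_90/l_85 = 141,331/195,618 = 0.722485.
P(at least one) = 1 − (1−p₁)(1−p₂) = 1 − 0.963378 × 0.277515 = 0.732648.

0.733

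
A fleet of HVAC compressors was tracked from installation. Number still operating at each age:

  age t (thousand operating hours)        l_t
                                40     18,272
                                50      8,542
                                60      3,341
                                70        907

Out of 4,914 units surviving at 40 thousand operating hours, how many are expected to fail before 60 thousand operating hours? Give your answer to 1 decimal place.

The relevant probability is 1 − 3,341/18,272 = 0.817152.
Expected number = 4,914 × 0.817152 = 4015.5.

4015.5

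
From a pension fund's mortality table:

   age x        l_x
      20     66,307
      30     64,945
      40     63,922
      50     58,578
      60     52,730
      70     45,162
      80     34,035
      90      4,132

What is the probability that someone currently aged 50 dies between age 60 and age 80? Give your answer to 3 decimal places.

This is the probability of reaching 60 but not 80, conditional on being alive at 50: (l_60 − l_80) / l_50.
= (52,730 − 34,035) / 58,578 = 18,695 / 58,578 = 0.319147.

0.319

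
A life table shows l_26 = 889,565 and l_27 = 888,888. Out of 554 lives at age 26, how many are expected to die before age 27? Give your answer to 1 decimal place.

0.4

The relevant probability is 1 − 888,888/889,565 = 0.000761.
Expected number = 554 × 0.000761 = 0.4.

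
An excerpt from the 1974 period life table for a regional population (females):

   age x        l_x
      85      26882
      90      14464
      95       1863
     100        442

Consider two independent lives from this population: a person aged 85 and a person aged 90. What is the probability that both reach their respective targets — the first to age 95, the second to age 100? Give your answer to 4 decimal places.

0.0021

p₁ = l_95/l_85 = 1863/26882 = 0.069303; p₂ = l_100/l_90 = 442/14464 = 0.030559.
P(both) = p₁ × p₂ = 0.069303 × 0.030559 = 0.002118.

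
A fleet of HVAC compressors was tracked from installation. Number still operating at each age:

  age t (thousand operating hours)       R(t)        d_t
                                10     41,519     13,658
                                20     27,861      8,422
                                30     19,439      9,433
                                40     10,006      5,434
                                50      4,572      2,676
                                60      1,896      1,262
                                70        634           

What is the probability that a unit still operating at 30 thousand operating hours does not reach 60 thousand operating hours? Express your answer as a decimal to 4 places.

P(fail before 60 | operational at 30) = 1 − R(60)/R(30) = 1 − 1,896/19,439 = (17,543)/19,439 = 0.902464.

0.9025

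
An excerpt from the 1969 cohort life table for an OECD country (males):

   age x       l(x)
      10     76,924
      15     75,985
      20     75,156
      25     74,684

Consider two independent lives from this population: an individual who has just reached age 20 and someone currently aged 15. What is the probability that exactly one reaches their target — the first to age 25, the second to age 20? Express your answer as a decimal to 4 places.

0.0171

p₁ = l(25)/l(20) = 74,684/75,156 = 0.993720; p₂ = l(20)/l(15) = 75,156/75,985 = 0.989090.
P(exactly one) = p₁(1−p₂) + (1−p₁)p₂ = 0.010841 + 0.006211 = 0.017053.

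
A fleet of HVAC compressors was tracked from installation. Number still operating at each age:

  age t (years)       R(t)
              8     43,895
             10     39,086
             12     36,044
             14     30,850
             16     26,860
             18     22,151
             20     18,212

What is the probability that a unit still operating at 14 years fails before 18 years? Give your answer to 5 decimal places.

0.28198

P(fail before 18 | operational at 14) = 1 − R(18)/R(14) = 1 − 22,151/30,850 = (8,699)/30,850 = 0.281977.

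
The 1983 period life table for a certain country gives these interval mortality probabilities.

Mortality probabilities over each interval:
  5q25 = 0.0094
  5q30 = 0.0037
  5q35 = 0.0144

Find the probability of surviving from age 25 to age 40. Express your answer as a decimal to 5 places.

0.97272

15p25 = (1 − 0.0094) × (1 − 0.0037) × (1 − 0.0144).
= 0.9906 × 0.9963 × 0.9856 = 0.972723.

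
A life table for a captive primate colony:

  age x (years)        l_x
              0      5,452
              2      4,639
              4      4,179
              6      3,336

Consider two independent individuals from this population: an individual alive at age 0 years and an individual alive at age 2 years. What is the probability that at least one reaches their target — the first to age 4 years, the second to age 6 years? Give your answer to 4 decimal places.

p₁ = l_4/l_0 = 4,179/5,452 = 0.766508; p₂ = l_6/l_2 = 3,336/4,639 = 0.719121.
P(at least one) = 1 − (1−p₁)(1−p₂) = 1 − 0.233492 × 0.280879 = 0.934417.

0.9344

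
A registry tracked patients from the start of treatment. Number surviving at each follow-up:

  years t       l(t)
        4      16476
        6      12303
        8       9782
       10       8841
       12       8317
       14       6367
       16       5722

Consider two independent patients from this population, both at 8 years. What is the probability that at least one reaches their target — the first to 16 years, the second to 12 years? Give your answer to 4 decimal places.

0.9378

p₁ = l(16)/l(8) = 5722/9782 = 0.584952; p₂ = l(12)/l(8) = 8317/9782 = 0.850235.
P(at least one) = 1 − (1−p₁)(1−p₂) = 1 − 0.415048 × 0.149765 = 0.937840.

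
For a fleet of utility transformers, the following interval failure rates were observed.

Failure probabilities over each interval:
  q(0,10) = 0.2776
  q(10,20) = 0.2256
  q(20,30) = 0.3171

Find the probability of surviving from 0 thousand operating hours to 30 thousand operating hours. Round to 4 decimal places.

Survival from 0 to 30 is the product of surviving each interval: (1 − 0.2776) × (1 − 0.2256) × (1 − 0.3171).
= 0.7224 × 0.7744 × 0.6829 = 0.382032.

0.3820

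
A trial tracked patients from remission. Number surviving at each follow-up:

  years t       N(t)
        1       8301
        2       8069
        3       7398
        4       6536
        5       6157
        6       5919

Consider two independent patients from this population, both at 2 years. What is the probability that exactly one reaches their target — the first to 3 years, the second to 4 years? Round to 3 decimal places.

p₁ = N(3)/N(2) = 7398/8069 = 0.916842; p₂ = N(4)/N(2) = 6536/8069 = 0.810014.
P(exactly one) = p₁(1−p₂) + (1−p₁)p₂ = 0.174187 + 0.067359 = 0.241546.

0.242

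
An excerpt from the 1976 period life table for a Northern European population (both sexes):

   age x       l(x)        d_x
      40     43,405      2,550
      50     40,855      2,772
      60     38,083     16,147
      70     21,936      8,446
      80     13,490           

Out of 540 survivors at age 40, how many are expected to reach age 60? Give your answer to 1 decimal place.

The relevant probability is 38,083/43,405 = 0.877387.
Expected number = 540 × 0.877387 = 473.8.

473.8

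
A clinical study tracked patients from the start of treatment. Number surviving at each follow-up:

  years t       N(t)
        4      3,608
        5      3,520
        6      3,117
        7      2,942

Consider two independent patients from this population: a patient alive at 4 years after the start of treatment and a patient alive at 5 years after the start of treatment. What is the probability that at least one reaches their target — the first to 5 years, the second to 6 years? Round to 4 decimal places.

p₁ = N(5)/N(4) = 3,520/3,608 = 0.975610; p₂ = N(6)/N(5) = 3,117/3,520 = 0.885511.
P(at least one) = 1 − (1−p₁)(1−p₂) = 1 − 0.024390 × 0.114489 = 0.997208.

0.9972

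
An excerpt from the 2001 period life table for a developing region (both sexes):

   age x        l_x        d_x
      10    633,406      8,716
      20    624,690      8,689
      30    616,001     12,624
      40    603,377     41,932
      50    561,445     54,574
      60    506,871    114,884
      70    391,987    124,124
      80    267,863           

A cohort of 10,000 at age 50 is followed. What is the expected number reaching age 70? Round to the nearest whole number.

The relevant probability is 391,987/561,445 = 0.698175.
Expected number = 10,000 × 0.698175 = 6982.

6982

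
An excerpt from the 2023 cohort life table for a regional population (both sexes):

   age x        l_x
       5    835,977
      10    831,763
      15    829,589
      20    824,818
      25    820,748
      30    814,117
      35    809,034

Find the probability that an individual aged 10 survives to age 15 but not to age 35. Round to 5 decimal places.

0.02471

We want 5|20q10 = (l_15 − l_35)/l_10.
This is the probability of reaching 15 but not 35, conditional on being alive at 10: (l_15 − l_35) / l_10.
= (829,589 − 809,034) / 831,763 = 20,555 / 831,763 = 0.024713.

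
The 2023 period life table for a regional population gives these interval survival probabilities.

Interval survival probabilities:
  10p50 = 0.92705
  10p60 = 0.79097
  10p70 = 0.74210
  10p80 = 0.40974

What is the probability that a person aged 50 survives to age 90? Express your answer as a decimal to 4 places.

0.2230

Chaining the interval survival probabilities: 0.92705 × 0.79097 × 0.74210 × 0.40974.
= 0.222964.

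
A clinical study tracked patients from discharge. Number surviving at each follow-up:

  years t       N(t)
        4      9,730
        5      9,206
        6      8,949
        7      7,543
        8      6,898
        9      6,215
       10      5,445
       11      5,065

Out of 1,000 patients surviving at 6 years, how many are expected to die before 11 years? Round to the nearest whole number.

434

The relevant probability is 1 − 5,065/8,949 = 0.434015.
Expected number = 1,000 × 0.434015 = 434.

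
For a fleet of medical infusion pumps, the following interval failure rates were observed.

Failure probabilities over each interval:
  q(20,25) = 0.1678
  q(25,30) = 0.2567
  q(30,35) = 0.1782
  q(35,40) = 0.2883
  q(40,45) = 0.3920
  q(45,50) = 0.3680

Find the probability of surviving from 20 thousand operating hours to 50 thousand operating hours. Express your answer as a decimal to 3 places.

Survival from 20 to 50 is the product of surviving each interval: (1 − 0.1678) × (1 − 0.2567) × (1 − 0.1782) × (1 − 0.2883) × (1 − 0.3920) × (1 − 0.3680).
= 0.8322 × 0.7433 × 0.8218 × 0.7117 × 0.6080 × 0.6320 = 0.139019.

0.139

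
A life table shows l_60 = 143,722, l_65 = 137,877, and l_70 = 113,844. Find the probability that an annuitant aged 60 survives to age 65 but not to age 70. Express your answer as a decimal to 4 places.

We want 5|5q60 = (l_65 − l_70)/l_60.
This is the probability of reaching 65 but not 70, conditional on being alive at 60: (l_65 − l_70) / l_60.
= (137,877 − 113,844) / 143,722 = 24,033 / 143,722 = 0.167219.

0.1672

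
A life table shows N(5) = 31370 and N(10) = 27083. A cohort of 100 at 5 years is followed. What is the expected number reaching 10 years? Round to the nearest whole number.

The relevant probability is 27083/31370 = 0.863341.
Expected number = 100 × 0.863341 = 86.

86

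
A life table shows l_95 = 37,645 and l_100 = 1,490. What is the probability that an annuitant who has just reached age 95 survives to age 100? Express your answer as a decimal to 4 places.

We want 5p95 = l_100/l_95.
The conditional survival probability is l_100/l_95 = 1,490/37,645 = 0.039580.

0.0396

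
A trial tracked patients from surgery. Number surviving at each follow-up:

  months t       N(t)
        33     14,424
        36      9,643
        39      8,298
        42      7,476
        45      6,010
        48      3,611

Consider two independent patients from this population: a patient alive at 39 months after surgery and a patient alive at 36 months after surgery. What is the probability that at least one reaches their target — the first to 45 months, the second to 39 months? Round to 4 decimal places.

0.9615

p₁ = N(45)/N(39) = 6,010/8,298 = 0.724271; p₂ = N(39)/N(36) = 8,298/9,643 = 0.860521.
P(at least one) = 1 − (1−p₁)(1−p₂) = 1 − 0.275729 × 0.139479 = 0.961542.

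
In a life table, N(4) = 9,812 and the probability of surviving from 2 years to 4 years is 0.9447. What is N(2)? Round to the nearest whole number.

10386

N(2) = N(4) / p = 9,812 / 0.9447 = 10386.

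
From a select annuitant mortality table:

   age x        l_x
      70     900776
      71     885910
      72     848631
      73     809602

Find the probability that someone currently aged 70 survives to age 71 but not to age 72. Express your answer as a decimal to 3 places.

0.041

This is the probability of reaching 71 but not 72, conditional on being alive at 70: (l_71 − l_72) / l_70.
= (885910 − 848631) / 900776 = 37279 / 900776 = 0.041385.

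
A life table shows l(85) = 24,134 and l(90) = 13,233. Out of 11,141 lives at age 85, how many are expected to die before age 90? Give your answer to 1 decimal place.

5032.2

The relevant probability is 1 − 13,233/24,134 = 0.451686.
Expected number = 11,141 × 0.451686 = 5032.2.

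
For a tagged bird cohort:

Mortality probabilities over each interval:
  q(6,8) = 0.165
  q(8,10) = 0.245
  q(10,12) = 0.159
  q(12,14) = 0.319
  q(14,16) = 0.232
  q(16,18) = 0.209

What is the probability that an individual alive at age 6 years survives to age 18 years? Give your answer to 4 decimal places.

The overall survival probability is (1 − 0.165) × (1 − 0.245) × (1 − 0.159) × (1 − 0.319) × (1 − 0.232) × (1 − 0.209).
= 0.835 × 0.755 × 0.841 × 0.681 × 0.768 × 0.791 = 0.219338.

0.2193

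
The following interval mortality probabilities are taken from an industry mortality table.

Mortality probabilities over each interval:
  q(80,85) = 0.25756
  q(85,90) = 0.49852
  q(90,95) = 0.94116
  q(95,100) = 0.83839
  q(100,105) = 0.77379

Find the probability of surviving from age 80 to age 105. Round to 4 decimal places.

0.0008

Survival from 80 to 105 is the product of surviving each interval: (1 − 0.25756) × (1 − 0.49852) × (1 − 0.94116) × (1 − 0.83839) × (1 − 0.77379).
= 0.74244 × 0.50148 × 0.05884 × 0.16161 × 0.22621 = 0.000801.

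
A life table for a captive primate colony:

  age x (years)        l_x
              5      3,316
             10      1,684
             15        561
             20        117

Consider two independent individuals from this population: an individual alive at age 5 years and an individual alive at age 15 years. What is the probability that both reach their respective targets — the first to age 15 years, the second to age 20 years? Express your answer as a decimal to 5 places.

p₁ = l_15/l_5 = 561/3,316 = 0.169180; p₂ = l_20/l_15 = 117/561 = 0.208556.
P(both) = p₁ × p₂ = 0.169180 × 0.208556 = 0.035284.

0.03528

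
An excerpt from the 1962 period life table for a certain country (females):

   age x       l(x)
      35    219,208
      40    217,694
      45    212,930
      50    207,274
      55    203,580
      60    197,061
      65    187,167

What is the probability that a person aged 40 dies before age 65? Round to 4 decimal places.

P(die before 65 | alive at 40) = 1 − l(65)/l(40) = 1 − 187,167/217,694 = (30,527)/217,694 = 0.140229.

0.1402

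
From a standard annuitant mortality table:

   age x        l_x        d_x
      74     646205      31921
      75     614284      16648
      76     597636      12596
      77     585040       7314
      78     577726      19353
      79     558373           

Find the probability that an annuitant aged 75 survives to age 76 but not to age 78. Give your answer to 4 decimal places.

0.0324

We want 1|2q75 = (l_76 − l_78)/l_75.
This is the probability of reaching 76 but not 78, conditional on being alive at 75: (l_76 − l_78) / l_75.
= (597636 − 577726) / 614284 = 19910 / 614284 = 0.032412.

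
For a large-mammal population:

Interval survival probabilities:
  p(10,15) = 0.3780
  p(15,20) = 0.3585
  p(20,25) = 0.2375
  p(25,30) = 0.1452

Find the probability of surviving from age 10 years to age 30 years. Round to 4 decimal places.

Chaining the interval survival probabilities: 0.3780 × 0.3585 × 0.2375 × 0.1452.
= 0.004673.

0.0047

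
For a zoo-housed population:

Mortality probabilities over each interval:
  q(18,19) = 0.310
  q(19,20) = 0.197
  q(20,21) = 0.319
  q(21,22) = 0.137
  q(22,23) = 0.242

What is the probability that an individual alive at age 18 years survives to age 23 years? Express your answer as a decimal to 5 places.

0.24683

P(survive 18→23) = (1 − 0.310) × (1 − 0.197) × (1 − 0.319) × (1 − 0.137) × (1 − 0.242).
= 0.690 × 0.803 × 0.681 × 0.863 × 0.758 = 0.246826.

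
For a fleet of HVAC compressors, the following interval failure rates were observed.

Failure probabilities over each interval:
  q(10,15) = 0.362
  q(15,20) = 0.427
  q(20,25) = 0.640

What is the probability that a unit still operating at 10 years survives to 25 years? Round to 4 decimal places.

Survival from 10 to 25 is the product of surviving each interval: (1 − 0.362) × (1 − 0.427) × (1 − 0.640).
= 0.638 × 0.573 × 0.360 = 0.131607.

0.1316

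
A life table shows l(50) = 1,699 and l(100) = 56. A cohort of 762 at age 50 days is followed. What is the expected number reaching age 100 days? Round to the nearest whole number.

25

The relevant probability is 56/1,699 = 0.032961.
Expected number = 762 × 0.032961 = 25.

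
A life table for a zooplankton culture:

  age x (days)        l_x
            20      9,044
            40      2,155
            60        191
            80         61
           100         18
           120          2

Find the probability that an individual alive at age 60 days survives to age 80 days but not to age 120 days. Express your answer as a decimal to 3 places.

This is the probability of reaching 80 but not 120, conditional on being alive at 60: (l_80 − l_120) / l_60.
= (61 − 2) / 191 = 59 / 191 = 0.308901.

0.309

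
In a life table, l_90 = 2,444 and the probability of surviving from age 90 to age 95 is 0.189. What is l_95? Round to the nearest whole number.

462

l_95 = l_90 × p = 2,444 × 0.189 = 462.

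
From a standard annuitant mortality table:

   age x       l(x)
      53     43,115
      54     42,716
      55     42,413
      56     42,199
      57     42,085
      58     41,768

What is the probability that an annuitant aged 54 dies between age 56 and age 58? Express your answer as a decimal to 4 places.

0.0101

This is the probability of reaching 56 but not 58, conditional on being alive at 54: (l(56) − l(58)) / l(54).
= (42,199 − 41,768) / 42,716 = 431 / 42,716 = 0.010090.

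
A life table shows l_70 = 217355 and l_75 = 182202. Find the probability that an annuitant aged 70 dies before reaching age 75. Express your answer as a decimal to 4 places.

P(die before 75 | alive at 70) = 1 − l_75/l_70 = 1 − 182202/217355 = (35153)/217355 = 0.161731.

0.1617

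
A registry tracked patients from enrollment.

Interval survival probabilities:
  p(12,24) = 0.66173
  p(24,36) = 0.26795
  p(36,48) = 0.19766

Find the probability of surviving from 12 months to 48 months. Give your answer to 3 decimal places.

Chaining the interval survival probabilities: 0.66173 × 0.26795 × 0.19766.
= 0.035047.

0.035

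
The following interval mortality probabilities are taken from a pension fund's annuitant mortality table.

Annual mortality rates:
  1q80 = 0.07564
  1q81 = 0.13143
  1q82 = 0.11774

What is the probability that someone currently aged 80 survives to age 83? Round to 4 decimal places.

0.7083

The overall survival probability is (1 − 0.07564) × (1 − 0.13143) × (1 − 0.11774).
= 0.92436 × 0.86857 × 0.88226 = 0.708341.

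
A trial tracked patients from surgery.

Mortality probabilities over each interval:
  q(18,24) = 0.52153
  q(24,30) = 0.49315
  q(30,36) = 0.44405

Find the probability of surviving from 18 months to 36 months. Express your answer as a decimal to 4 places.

Chaining the interval survival probabilities: (1 − 0.52153) × (1 − 0.49315) × (1 − 0.44405).
= 0.47847 × 0.50685 × 0.55595 = 0.134825.

0.1348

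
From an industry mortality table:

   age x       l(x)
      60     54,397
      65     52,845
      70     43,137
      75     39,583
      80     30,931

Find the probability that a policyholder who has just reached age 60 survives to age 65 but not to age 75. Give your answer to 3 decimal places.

This is the probability of reaching 65 but not 75, conditional on being alive at 60: (l(65) − l(75)) / l(60).
= (52,845 − 39,583) / 54,397 = 13,262 / 54,397 = 0.243800.

0.244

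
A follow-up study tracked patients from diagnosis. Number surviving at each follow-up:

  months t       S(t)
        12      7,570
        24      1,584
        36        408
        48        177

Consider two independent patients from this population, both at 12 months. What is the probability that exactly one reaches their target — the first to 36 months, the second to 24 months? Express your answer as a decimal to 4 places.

p₁ = S(36)/S(12) = 408/7,570 = 0.053897; p₂ = S(24)/S(12) = 1,584/7,570 = 0.209247.
P(exactly one) = p₁(1−p₂) + (1−p₁)p₂ = 0.042619 + 0.197969 = 0.240588.

0.2406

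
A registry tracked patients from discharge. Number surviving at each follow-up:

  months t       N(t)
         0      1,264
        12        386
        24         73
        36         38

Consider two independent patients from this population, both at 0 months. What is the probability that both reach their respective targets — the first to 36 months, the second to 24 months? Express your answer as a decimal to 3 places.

0.002

p₁ = N(36)/N(0) = 38/1,264 = 0.030063; p₂ = N(24)/N(0) = 73/1,264 = 0.057753.
P(both) = p₁ × p₂ = 0.030063 × 0.057753 = 0.001736.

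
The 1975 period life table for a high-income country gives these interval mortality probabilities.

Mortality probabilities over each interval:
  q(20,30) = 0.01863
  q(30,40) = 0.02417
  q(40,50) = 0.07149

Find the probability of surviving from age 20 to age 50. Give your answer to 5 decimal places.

0.88919

Survival from 20 to 50 is the product of surviving each interval: (1 − 0.01863) × (1 − 0.02417) × (1 − 0.07149).
= 0.98137 × 0.97583 × 0.92851 = 0.889188.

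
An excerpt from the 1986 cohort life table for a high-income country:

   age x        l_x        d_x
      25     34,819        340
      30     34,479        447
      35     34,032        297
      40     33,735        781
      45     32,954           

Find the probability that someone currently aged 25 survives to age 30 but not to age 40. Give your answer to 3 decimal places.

0.021

We want 5|10q25 = (l_30 − l_40)/l_25.
This is the probability of reaching 30 but not 40, conditional on being alive at 25: (l_30 − l_40) / l_25.
= (34,479 − 33,735) / 34,819 = 744 / 34,819 = 0.021368.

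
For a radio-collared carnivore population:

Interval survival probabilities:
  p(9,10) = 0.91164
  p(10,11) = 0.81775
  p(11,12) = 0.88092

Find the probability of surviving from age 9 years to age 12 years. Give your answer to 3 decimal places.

0.657

The overall survival probability is 0.91164 × 0.81775 × 0.88092.
= 0.656720.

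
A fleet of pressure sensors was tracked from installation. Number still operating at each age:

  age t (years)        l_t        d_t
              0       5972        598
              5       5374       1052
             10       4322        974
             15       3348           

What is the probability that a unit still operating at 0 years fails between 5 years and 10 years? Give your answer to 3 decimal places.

This is the probability of reaching 5 but not 10, conditional on being operational at 0: (l_5 − l_10) / l_0.
= (5374 − 4322) / 5972 = 1052 / 5972 = 0.176155.

0.176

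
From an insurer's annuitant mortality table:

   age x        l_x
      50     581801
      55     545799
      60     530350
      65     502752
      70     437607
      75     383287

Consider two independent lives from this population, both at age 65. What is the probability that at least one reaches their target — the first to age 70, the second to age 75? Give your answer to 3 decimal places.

0.969

p₁ = l_70/l_65 = 437607/502752 = 0.870423; p₂ = l_75/l_65 = 383287/502752 = 0.762378.
P(at least one) = 1 − (1−p₁)(1−p₂) = 1 − 0.129577 × 0.237622 = 0.969210.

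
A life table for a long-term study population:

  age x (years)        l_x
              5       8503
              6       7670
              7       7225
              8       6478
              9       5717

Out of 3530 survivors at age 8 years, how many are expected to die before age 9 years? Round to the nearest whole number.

415

The relevant probability is 1 − 5717/6478 = 0.117475.
Expected number = 3530 × 0.117475 = 415.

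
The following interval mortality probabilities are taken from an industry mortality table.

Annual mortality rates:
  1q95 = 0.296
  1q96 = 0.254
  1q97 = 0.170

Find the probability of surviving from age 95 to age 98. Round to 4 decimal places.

Chaining the interval survival probabilities: (1 − 0.296) × (1 − 0.254) × (1 − 0.170).
= 0.704 × 0.746 × 0.830 = 0.435903.

0.4359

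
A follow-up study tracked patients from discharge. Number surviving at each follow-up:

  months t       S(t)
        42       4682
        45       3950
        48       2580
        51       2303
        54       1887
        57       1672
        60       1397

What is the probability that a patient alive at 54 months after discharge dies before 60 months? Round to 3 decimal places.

P(die before 60 | alive at 54) = 1 − S(60)/S(54) = 1 − 1397/1887 = (490)/1887 = 0.259671.

0.260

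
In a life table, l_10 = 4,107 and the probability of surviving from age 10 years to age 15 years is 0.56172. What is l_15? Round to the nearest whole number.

2307

l_15 = l_10 × p = 4,107 × 0.56172 = 2307.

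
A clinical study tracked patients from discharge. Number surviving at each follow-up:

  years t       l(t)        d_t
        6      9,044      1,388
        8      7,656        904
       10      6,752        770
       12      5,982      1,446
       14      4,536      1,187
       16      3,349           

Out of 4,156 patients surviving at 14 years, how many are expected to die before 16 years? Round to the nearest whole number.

1088

The relevant probability is 1 − 3,349/4,536 = 0.261684.
Expected number = 4,156 × 0.261684 = 1088.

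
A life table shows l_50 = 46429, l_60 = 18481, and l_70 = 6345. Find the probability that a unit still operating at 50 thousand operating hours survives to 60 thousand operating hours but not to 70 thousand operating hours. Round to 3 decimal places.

This is the probability of reaching 60 but not 70, conditional on being operational at 50: (l_60 − l_70) / l_50.
= (18481 − 6345) / 46429 = 12136 / 46429 = 0.261388.

0.261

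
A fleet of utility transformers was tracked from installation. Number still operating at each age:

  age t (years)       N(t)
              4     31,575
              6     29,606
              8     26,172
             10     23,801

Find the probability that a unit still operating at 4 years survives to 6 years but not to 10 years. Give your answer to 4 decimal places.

This is the probability of reaching 6 but not 10, conditional on being operational at 4: (N(6) − N(10)) / N(4).
= (29,606 − 23,801) / 31,575 = 5,805 / 31,575 = 0.183848.

0.1838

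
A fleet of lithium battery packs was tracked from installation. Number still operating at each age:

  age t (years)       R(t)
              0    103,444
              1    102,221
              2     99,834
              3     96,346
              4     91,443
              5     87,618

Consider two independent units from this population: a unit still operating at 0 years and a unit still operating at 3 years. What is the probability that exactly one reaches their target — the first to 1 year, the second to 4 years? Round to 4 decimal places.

0.0615

p₁ = R(1)/R(0) = 102,221/103,444 = 0.988177; p₂ = R(4)/R(3) = 91,443/96,346 = 0.949110.
P(exactly one) = p₁(1−p₂) + (1−p₁)p₂ = 0.050288 + 0.011221 = 0.061510.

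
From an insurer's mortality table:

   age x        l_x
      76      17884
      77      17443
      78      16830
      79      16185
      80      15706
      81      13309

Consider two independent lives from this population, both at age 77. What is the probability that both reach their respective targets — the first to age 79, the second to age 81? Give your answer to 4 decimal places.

p₁ = l_79/l_77 = 16185/17443 = 0.927879; p₂ = l_81/l_77 = 13309/17443 = 0.762999.
P(both) = p₁ × p₂ = 0.927879 × 0.762999 = 0.707971.

0.7080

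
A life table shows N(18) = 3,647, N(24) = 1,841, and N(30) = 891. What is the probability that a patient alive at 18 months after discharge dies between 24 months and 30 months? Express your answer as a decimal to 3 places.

This is the probability of reaching 24 but not 30, conditional on being alive at 18: (N(24) − N(30)) / N(18).
= (1,841 − 891) / 3,647 = 950 / 3,647 = 0.260488.

0.260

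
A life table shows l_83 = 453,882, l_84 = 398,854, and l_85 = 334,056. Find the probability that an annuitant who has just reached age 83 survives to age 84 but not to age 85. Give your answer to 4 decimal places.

0.1428

We want 1|1q83 = (l_84 − l_85)/l_83.
This is the probability of reaching 84 but not 85, conditional on being alive at 83: (l_84 − l_85) / l_83.
= (398,854 − 334,056) / 453,882 = 64,798 / 453,882 = 0.142764.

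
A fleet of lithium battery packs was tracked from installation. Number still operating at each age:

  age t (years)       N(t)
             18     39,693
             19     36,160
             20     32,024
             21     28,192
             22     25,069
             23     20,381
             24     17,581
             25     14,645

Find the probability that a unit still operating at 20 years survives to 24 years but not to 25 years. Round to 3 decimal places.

This is the probability of reaching 24 but not 25, conditional on being operational at 20: (N(24) − N(25)) / N(20).
= (17,581 − 14,645) / 32,024 = 2,936 / 32,024 = 0.091681.

0.092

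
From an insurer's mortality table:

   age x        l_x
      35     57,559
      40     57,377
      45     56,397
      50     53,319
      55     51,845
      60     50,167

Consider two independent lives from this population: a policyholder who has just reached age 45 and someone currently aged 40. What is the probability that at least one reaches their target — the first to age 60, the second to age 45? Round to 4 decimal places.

0.9981

p₁ = l_60/l_45 = 50,167/56,397 = 0.889533; p₂ = l_45/l_40 = 56,397/57,377 = 0.982920.
P(at least one) = 1 − (1−p₁)(1−p₂) = 1 − 0.110467 × 0.017080 = 0.998113.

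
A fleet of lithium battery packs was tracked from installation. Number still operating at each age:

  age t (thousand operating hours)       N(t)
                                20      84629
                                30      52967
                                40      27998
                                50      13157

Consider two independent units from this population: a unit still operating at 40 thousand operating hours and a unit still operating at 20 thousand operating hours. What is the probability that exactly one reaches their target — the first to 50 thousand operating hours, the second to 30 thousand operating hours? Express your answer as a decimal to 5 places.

0.50757

p₁ = N(50)/N(40) = 13157/27998 = 0.469926; p₂ = N(30)/N(20) = 52967/84629 = 0.625873.
P(exactly one) = p₁(1−p₂) + (1−p₁)p₂ = 0.175812 + 0.331759 = 0.507571.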